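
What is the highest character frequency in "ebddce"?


Input: ebddce
Character counts:
  'b': 1
  'c': 1
  'd': 2
  'e': 2
Maximum frequency: 2

2


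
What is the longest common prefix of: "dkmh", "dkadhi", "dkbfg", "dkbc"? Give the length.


Words: dkmh, dkadhi, dkbfg, dkbc
  Position 0: all 'd' => match
  Position 1: all 'k' => match
  Position 2: ('m', 'a', 'b', 'b') => mismatch, stop
LCP = "dk" (length 2)

2


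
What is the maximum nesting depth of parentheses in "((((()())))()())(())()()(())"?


Input: "((((()())))()())(())()()(())"
Tracking depth:
  Position 0 '(': depth becomes 1
  Position 1 '(': depth becomes 2
  Position 2 '(': depth becomes 3
  Position 3 '(': depth becomes 4
  Position 4 '(': depth becomes 5
  Position 5 ')': depth becomes 4
  Position 6 '(': depth becomes 5
  Position 7 ')': depth becomes 4
  Position 8 ')': depth becomes 3
  Position 9 ')': depth becomes 2
  Position 10 ')': depth becomes 1
  Position 11 '(': depth becomes 2
  Position 12 ')': depth becomes 1
  Position 13 '(': depth becomes 2
  Position 14 ')': depth becomes 1
  Position 15 ')': depth becomes 0
  Position 16 '(': depth becomes 1
  Position 17 '(': depth becomes 2
  Position 18 ')': depth becomes 1
  Position 19 ')': depth becomes 0
  Position 20 '(': depth becomes 1
  Position 21 ')': depth becomes 0
  Position 22 '(': depth becomes 1
  Position 23 ')': depth becomes 0
  Position 24 '(': depth becomes 1
  Position 25 '(': depth becomes 2
  Position 26 ')': depth becomes 1
  Position 27 ')': depth becomes 0
Maximum depth reached: 5

5


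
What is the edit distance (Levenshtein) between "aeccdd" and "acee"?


Computing edit distance: "aeccdd" -> "acee"
DP table:
           a    c    e    e
      0    1    2    3    4
  a   1    0    1    2    3
  e   2    1    1    1    2
  c   3    2    1    2    2
  c   4    3    2    2    3
  d   5    4    3    3    3
  d   6    5    4    4    4
Edit distance = dp[6][4] = 4

4


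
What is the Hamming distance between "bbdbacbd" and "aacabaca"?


Comparing "bbdbacbd" and "aacabaca" position by position:
  Position 0: 'b' vs 'a' => differ
  Position 1: 'b' vs 'a' => differ
  Position 2: 'd' vs 'c' => differ
  Position 3: 'b' vs 'a' => differ
  Position 4: 'a' vs 'b' => differ
  Position 5: 'c' vs 'a' => differ
  Position 6: 'b' vs 'c' => differ
  Position 7: 'd' vs 'a' => differ
Total differences (Hamming distance): 8

8


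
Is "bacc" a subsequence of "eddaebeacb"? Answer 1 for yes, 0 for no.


Check if "bacc" is a subsequence of "eddaebeacb"
Greedy scan:
  Position 0 ('e'): no match needed
  Position 1 ('d'): no match needed
  Position 2 ('d'): no match needed
  Position 3 ('a'): no match needed
  Position 4 ('e'): no match needed
  Position 5 ('b'): matches sub[0] = 'b'
  Position 6 ('e'): no match needed
  Position 7 ('a'): matches sub[1] = 'a'
  Position 8 ('c'): matches sub[2] = 'c'
  Position 9 ('b'): no match needed
Only matched 3/4 characters => not a subsequence

0


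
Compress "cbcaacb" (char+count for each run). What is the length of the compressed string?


Input: cbcaacb
Runs:
  'c' x 1 => "c1"
  'b' x 1 => "b1"
  'c' x 1 => "c1"
  'a' x 2 => "a2"
  'c' x 1 => "c1"
  'b' x 1 => "b1"
Compressed: "c1b1c1a2c1b1"
Compressed length: 12

12


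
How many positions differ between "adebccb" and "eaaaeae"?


Comparing "adebccb" and "eaaaeae" position by position:
  Position 0: 'a' vs 'e' => DIFFER
  Position 1: 'd' vs 'a' => DIFFER
  Position 2: 'e' vs 'a' => DIFFER
  Position 3: 'b' vs 'a' => DIFFER
  Position 4: 'c' vs 'e' => DIFFER
  Position 5: 'c' vs 'a' => DIFFER
  Position 6: 'b' vs 'e' => DIFFER
Positions that differ: 7

7


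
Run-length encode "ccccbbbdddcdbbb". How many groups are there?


Input: ccccbbbdddcdbbb
Scanning for consecutive runs:
  Group 1: 'c' x 4 (positions 0-3)
  Group 2: 'b' x 3 (positions 4-6)
  Group 3: 'd' x 3 (positions 7-9)
  Group 4: 'c' x 1 (positions 10-10)
  Group 5: 'd' x 1 (positions 11-11)
  Group 6: 'b' x 3 (positions 12-14)
Total groups: 6

6


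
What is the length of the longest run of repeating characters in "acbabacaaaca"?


Input: "acbabacaaaca"
Scanning for longest run:
  Position 1 ('c'): new char, reset run to 1
  Position 2 ('b'): new char, reset run to 1
  Position 3 ('a'): new char, reset run to 1
  Position 4 ('b'): new char, reset run to 1
  Position 5 ('a'): new char, reset run to 1
  Position 6 ('c'): new char, reset run to 1
  Position 7 ('a'): new char, reset run to 1
  Position 8 ('a'): continues run of 'a', length=2
  Position 9 ('a'): continues run of 'a', length=3
  Position 10 ('c'): new char, reset run to 1
  Position 11 ('a'): new char, reset run to 1
Longest run: 'a' with length 3

3


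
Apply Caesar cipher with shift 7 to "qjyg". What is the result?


Caesar cipher: shift "qjyg" by 7
  'q' (pos 16) + 7 = pos 23 = 'x'
  'j' (pos 9) + 7 = pos 16 = 'q'
  'y' (pos 24) + 7 = pos 5 = 'f'
  'g' (pos 6) + 7 = pos 13 = 'n'
Result: xqfn

xqfn


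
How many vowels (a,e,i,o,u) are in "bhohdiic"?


Input: bhohdiic
Checking each character:
  'b' at position 0: consonant
  'h' at position 1: consonant
  'o' at position 2: vowel (running total: 1)
  'h' at position 3: consonant
  'd' at position 4: consonant
  'i' at position 5: vowel (running total: 2)
  'i' at position 6: vowel (running total: 3)
  'c' at position 7: consonant
Total vowels: 3

3


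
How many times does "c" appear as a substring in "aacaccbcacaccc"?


Searching for "c" in "aacaccbcacaccc"
Scanning each position:
  Position 0: "a" => no
  Position 1: "a" => no
  Position 2: "c" => MATCH
  Position 3: "a" => no
  Position 4: "c" => MATCH
  Position 5: "c" => MATCH
  Position 6: "b" => no
  Position 7: "c" => MATCH
  Position 8: "a" => no
  Position 9: "c" => MATCH
  Position 10: "a" => no
  Position 11: "c" => MATCH
  Position 12: "c" => MATCH
  Position 13: "c" => MATCH
Total occurrences: 8

8


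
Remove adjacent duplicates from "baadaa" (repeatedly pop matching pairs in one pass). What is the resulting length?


Input: baadaa
Stack-based adjacent duplicate removal:
  Read 'b': push. Stack: b
  Read 'a': push. Stack: ba
  Read 'a': matches stack top 'a' => pop. Stack: b
  Read 'd': push. Stack: bd
  Read 'a': push. Stack: bda
  Read 'a': matches stack top 'a' => pop. Stack: bd
Final stack: "bd" (length 2)

2


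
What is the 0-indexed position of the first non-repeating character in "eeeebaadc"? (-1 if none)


Input: eeeebaadc
Character frequencies:
  'a': 2
  'b': 1
  'c': 1
  'd': 1
  'e': 4
Scanning left to right for freq == 1:
  Position 0 ('e'): freq=4, skip
  Position 1 ('e'): freq=4, skip
  Position 2 ('e'): freq=4, skip
  Position 3 ('e'): freq=4, skip
  Position 4 ('b'): unique! => answer = 4

4


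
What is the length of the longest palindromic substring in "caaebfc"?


Input: "caaebfc"
Checking substrings for palindromes:
  [1:3] "aa" (len 2) => palindrome
Longest palindromic substring: "aa" with length 2

2


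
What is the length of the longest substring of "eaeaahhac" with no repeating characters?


Input: "eaeaahhac"
Sliding window (track last position of each char):
  Position 0 ('e'): window [0,0] length 1 -- new best
  Position 1 ('a'): window [0,1] length 2 -- new best
  Position 2 ('e'): repeat (last at 0), move window start to 1
  Position 2 ('e'): window [1,2] length 2
  Position 3 ('a'): repeat (last at 1), move window start to 2
  Position 3 ('a'): window [2,3] length 2
  Position 4 ('a'): repeat (last at 3), move window start to 4
  Position 4 ('a'): window [4,4] length 1
  Position 5 ('h'): window [4,5] length 2
  Position 6 ('h'): repeat (last at 5), move window start to 6
  Position 6 ('h'): window [6,6] length 1
  Position 7 ('a'): window [6,7] length 2
  Position 8 ('c'): window [6,8] length 3 -- new best
Longest substring with no repeats: "hac" with length 3

3


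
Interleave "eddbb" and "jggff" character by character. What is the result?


Interleaving "eddbb" and "jggff":
  Position 0: 'e' from first, 'j' from second => "ej"
  Position 1: 'd' from first, 'g' from second => "dg"
  Position 2: 'd' from first, 'g' from second => "dg"
  Position 3: 'b' from first, 'f' from second => "bf"
  Position 4: 'b' from first, 'f' from second => "bf"
Result: ejdgdgbfbf

ejdgdgbfbf


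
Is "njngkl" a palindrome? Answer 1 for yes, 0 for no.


Input: njngkl
Reversed: lkgnjn
  Compare pos 0 ('n') with pos 5 ('l'): MISMATCH
  Compare pos 1 ('j') with pos 4 ('k'): MISMATCH
  Compare pos 2 ('n') with pos 3 ('g'): MISMATCH
Result: not a palindrome

0


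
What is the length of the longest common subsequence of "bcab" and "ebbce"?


LCS of "bcab" and "ebbce"
DP table:
           e    b    b    c    e
      0    0    0    0    0    0
  b   0    0    1    1    1    1
  c   0    0    1    1    2    2
  a   0    0    1    1    2    2
  b   0    0    1    2    2    2
LCS length = dp[4][5] = 2

2


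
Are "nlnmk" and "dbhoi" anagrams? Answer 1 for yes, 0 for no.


Strings: "nlnmk", "dbhoi"
Sorted first:  klmnn
Sorted second: bdhio
Differ at position 0: 'k' vs 'b' => not anagrams

0


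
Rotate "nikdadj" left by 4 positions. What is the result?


Input: "nikdadj", rotate left by 4
First 4 characters: "nikd"
Remaining characters: "adj"
Concatenate remaining + first: "adj" + "nikd" = "adjnikd"

adjnikd


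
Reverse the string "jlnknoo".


Input: jlnknoo
Reading characters right to left:
  Position 6: 'o'
  Position 5: 'o'
  Position 4: 'n'
  Position 3: 'k'
  Position 2: 'n'
  Position 1: 'l'
  Position 0: 'j'
Reversed: oonknlj

oonknlj


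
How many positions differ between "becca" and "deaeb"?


Comparing "becca" and "deaeb" position by position:
  Position 0: 'b' vs 'd' => DIFFER
  Position 1: 'e' vs 'e' => same
  Position 2: 'c' vs 'a' => DIFFER
  Position 3: 'c' vs 'e' => DIFFER
  Position 4: 'a' vs 'b' => DIFFER
Positions that differ: 4

4


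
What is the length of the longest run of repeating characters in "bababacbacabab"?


Input: "bababacbacabab"
Scanning for longest run:
  Position 1 ('a'): new char, reset run to 1
  Position 2 ('b'): new char, reset run to 1
  Position 3 ('a'): new char, reset run to 1
  Position 4 ('b'): new char, reset run to 1
  Position 5 ('a'): new char, reset run to 1
  Position 6 ('c'): new char, reset run to 1
  Position 7 ('b'): new char, reset run to 1
  Position 8 ('a'): new char, reset run to 1
  Position 9 ('c'): new char, reset run to 1
  Position 10 ('a'): new char, reset run to 1
  Position 11 ('b'): new char, reset run to 1
  Position 12 ('a'): new char, reset run to 1
  Position 13 ('b'): new char, reset run to 1
Longest run: 'b' with length 1

1


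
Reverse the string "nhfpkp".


Input: nhfpkp
Reading characters right to left:
  Position 5: 'p'
  Position 4: 'k'
  Position 3: 'p'
  Position 2: 'f'
  Position 1: 'h'
  Position 0: 'n'
Reversed: pkpfhn

pkpfhn


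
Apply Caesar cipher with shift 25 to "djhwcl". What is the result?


Caesar cipher: shift "djhwcl" by 25
  'd' (pos 3) + 25 = pos 2 = 'c'
  'j' (pos 9) + 25 = pos 8 = 'i'
  'h' (pos 7) + 25 = pos 6 = 'g'
  'w' (pos 22) + 25 = pos 21 = 'v'
  'c' (pos 2) + 25 = pos 1 = 'b'
  'l' (pos 11) + 25 = pos 10 = 'k'
Result: cigvbk

cigvbk


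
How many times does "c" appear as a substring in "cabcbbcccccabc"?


Searching for "c" in "cabcbbcccccabc"
Scanning each position:
  Position 0: "c" => MATCH
  Position 1: "a" => no
  Position 2: "b" => no
  Position 3: "c" => MATCH
  Position 4: "b" => no
  Position 5: "b" => no
  Position 6: "c" => MATCH
  Position 7: "c" => MATCH
  Position 8: "c" => MATCH
  Position 9: "c" => MATCH
  Position 10: "c" => MATCH
  Position 11: "a" => no
  Position 12: "b" => no
  Position 13: "c" => MATCH
Total occurrences: 8

8


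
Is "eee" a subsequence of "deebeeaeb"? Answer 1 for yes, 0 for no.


Check if "eee" is a subsequence of "deebeeaeb"
Greedy scan:
  Position 0 ('d'): no match needed
  Position 1 ('e'): matches sub[0] = 'e'
  Position 2 ('e'): matches sub[1] = 'e'
  Position 3 ('b'): no match needed
  Position 4 ('e'): matches sub[2] = 'e'
  Position 5 ('e'): no match needed
  Position 6 ('a'): no match needed
  Position 7 ('e'): no match needed
  Position 8 ('b'): no match needed
All 3 characters matched => is a subsequence

1


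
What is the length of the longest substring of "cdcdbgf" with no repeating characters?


Input: "cdcdbgf"
Sliding window (track last position of each char):
  Position 0 ('c'): window [0,0] length 1 -- new best
  Position 1 ('d'): window [0,1] length 2 -- new best
  Position 2 ('c'): repeat (last at 0), move window start to 1
  Position 2 ('c'): window [1,2] length 2
  Position 3 ('d'): repeat (last at 1), move window start to 2
  Position 3 ('d'): window [2,3] length 2
  Position 4 ('b'): window [2,4] length 3 -- new best
  Position 5 ('g'): window [2,5] length 4 -- new best
  Position 6 ('f'): window [2,6] length 5 -- new best
Longest substring with no repeats: "cdbgf" with length 5

5


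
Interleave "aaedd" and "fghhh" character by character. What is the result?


Interleaving "aaedd" and "fghhh":
  Position 0: 'a' from first, 'f' from second => "af"
  Position 1: 'a' from first, 'g' from second => "ag"
  Position 2: 'e' from first, 'h' from second => "eh"
  Position 3: 'd' from first, 'h' from second => "dh"
  Position 4: 'd' from first, 'h' from second => "dh"
Result: afagehdhdh

afagehdhdh


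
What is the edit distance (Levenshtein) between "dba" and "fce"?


Computing edit distance: "dba" -> "fce"
DP table:
           f    c    e
      0    1    2    3
  d   1    1    2    3
  b   2    2    2    3
  a   3    3    3    3
Edit distance = dp[3][3] = 3

3


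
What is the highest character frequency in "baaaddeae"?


Input: baaaddeae
Character counts:
  'a': 4
  'b': 1
  'd': 2
  'e': 2
Maximum frequency: 4

4


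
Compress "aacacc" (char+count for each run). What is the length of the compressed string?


Input: aacacc
Runs:
  'a' x 2 => "a2"
  'c' x 1 => "c1"
  'a' x 1 => "a1"
  'c' x 2 => "c2"
Compressed: "a2c1a1c2"
Compressed length: 8

8


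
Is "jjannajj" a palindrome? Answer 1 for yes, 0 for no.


Input: jjannajj
Reversed: jjannajj
  Compare pos 0 ('j') with pos 7 ('j'): match
  Compare pos 1 ('j') with pos 6 ('j'): match
  Compare pos 2 ('a') with pos 5 ('a'): match
  Compare pos 3 ('n') with pos 4 ('n'): match
Result: palindrome

1


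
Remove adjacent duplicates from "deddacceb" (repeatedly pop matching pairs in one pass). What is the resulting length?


Input: deddacceb
Stack-based adjacent duplicate removal:
  Read 'd': push. Stack: d
  Read 'e': push. Stack: de
  Read 'd': push. Stack: ded
  Read 'd': matches stack top 'd' => pop. Stack: de
  Read 'a': push. Stack: dea
  Read 'c': push. Stack: deac
  Read 'c': matches stack top 'c' => pop. Stack: dea
  Read 'e': push. Stack: deae
  Read 'b': push. Stack: deaeb
Final stack: "deaeb" (length 5)

5


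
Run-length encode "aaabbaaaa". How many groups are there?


Input: aaabbaaaa
Scanning for consecutive runs:
  Group 1: 'a' x 3 (positions 0-2)
  Group 2: 'b' x 2 (positions 3-4)
  Group 3: 'a' x 4 (positions 5-8)
Total groups: 3

3


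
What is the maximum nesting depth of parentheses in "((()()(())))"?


Input: "((()()(())))"
Tracking depth:
  Position 0 '(': depth becomes 1
  Position 1 '(': depth becomes 2
  Position 2 '(': depth becomes 3
  Position 3 ')': depth becomes 2
  Position 4 '(': depth becomes 3
  Position 5 ')': depth becomes 2
  Position 6 '(': depth becomes 3
  Position 7 '(': depth becomes 4
  Position 8 ')': depth becomes 3
  Position 9 ')': depth becomes 2
  Position 10 ')': depth becomes 1
  Position 11 ')': depth becomes 0
Maximum depth reached: 4

4


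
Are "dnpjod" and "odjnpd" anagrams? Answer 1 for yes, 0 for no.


Strings: "dnpjod", "odjnpd"
Sorted first:  ddjnop
Sorted second: ddjnop
Sorted forms match => anagrams

1


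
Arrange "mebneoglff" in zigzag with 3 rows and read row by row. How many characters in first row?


Zigzag "mebneoglff" into 3 rows:
Placing characters:
  'm' => row 0
  'e' => row 1
  'b' => row 2
  'n' => row 1
  'e' => row 0
  'o' => row 1
  'g' => row 2
  'l' => row 1
  'f' => row 0
  'f' => row 1
Rows:
  Row 0: "mef"
  Row 1: "enolf"
  Row 2: "bg"
First row length: 3

3


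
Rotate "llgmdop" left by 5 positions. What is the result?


Input: "llgmdop", rotate left by 5
First 5 characters: "llgmd"
Remaining characters: "op"
Concatenate remaining + first: "op" + "llgmd" = "opllgmd"

opllgmd


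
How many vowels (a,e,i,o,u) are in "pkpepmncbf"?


Input: pkpepmncbf
Checking each character:
  'p' at position 0: consonant
  'k' at position 1: consonant
  'p' at position 2: consonant
  'e' at position 3: vowel (running total: 1)
  'p' at position 4: consonant
  'm' at position 5: consonant
  'n' at position 6: consonant
  'c' at position 7: consonant
  'b' at position 8: consonant
  'f' at position 9: consonant
Total vowels: 1

1


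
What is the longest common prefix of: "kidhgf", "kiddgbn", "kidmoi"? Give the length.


Words: kidhgf, kiddgbn, kidmoi
  Position 0: all 'k' => match
  Position 1: all 'i' => match
  Position 2: all 'd' => match
  Position 3: ('h', 'd', 'm') => mismatch, stop
LCP = "kid" (length 3)

3


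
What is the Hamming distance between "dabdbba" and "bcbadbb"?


Comparing "dabdbba" and "bcbadbb" position by position:
  Position 0: 'd' vs 'b' => differ
  Position 1: 'a' vs 'c' => differ
  Position 2: 'b' vs 'b' => same
  Position 3: 'd' vs 'a' => differ
  Position 4: 'b' vs 'd' => differ
  Position 5: 'b' vs 'b' => same
  Position 6: 'a' vs 'b' => differ
Total differences (Hamming distance): 5

5


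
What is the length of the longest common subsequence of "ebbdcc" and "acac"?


LCS of "ebbdcc" and "acac"
DP table:
           a    c    a    c
      0    0    0    0    0
  e   0    0    0    0    0
  b   0    0    0    0    0
  b   0    0    0    0    0
  d   0    0    0    0    0
  c   0    0    1    1    1
  c   0    0    1    1    2
LCS length = dp[6][4] = 2

2


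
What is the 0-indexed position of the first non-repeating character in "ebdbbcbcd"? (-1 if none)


Input: ebdbbcbcd
Character frequencies:
  'b': 4
  'c': 2
  'd': 2
  'e': 1
Scanning left to right for freq == 1:
  Position 0 ('e'): unique! => answer = 0

0


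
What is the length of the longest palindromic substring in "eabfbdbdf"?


Input: "eabfbdbdf"
Checking substrings for palindromes:
  [2:5] "bfb" (len 3) => palindrome
  [4:7] "bdb" (len 3) => palindrome
  [5:8] "dbd" (len 3) => palindrome
Longest palindromic substring: "bfb" with length 3

3


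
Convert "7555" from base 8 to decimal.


Input: "7555" in base 8
Positional expansion:
  Digit '7' (value 7) x 8^3 = 3584
  Digit '5' (value 5) x 8^2 = 320
  Digit '5' (value 5) x 8^1 = 40
  Digit '5' (value 5) x 8^0 = 5
Sum = 3949

3949


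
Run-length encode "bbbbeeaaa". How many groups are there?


Input: bbbbeeaaa
Scanning for consecutive runs:
  Group 1: 'b' x 4 (positions 0-3)
  Group 2: 'e' x 2 (positions 4-5)
  Group 3: 'a' x 3 (positions 6-8)
Total groups: 3

3


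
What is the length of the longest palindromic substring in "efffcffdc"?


Input: "efffcffdc"
Checking substrings for palindromes:
  [2:7] "ffcff" (len 5) => palindrome
  [1:4] "fff" (len 3) => palindrome
  [3:6] "fcf" (len 3) => palindrome
  [1:3] "ff" (len 2) => palindrome
  [2:4] "ff" (len 2) => palindrome
  [5:7] "ff" (len 2) => palindrome
Longest palindromic substring: "ffcff" with length 5

5


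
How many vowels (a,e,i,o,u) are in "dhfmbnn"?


Input: dhfmbnn
Checking each character:
  'd' at position 0: consonant
  'h' at position 1: consonant
  'f' at position 2: consonant
  'm' at position 3: consonant
  'b' at position 4: consonant
  'n' at position 5: consonant
  'n' at position 6: consonant
Total vowels: 0

0


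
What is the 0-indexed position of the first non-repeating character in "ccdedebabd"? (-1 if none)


Input: ccdedebabd
Character frequencies:
  'a': 1
  'b': 2
  'c': 2
  'd': 3
  'e': 2
Scanning left to right for freq == 1:
  Position 0 ('c'): freq=2, skip
  Position 1 ('c'): freq=2, skip
  Position 2 ('d'): freq=3, skip
  Position 3 ('e'): freq=2, skip
  Position 4 ('d'): freq=3, skip
  Position 5 ('e'): freq=2, skip
  Position 6 ('b'): freq=2, skip
  Position 7 ('a'): unique! => answer = 7

7


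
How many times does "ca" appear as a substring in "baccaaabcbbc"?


Searching for "ca" in "baccaaabcbbc"
Scanning each position:
  Position 0: "ba" => no
  Position 1: "ac" => no
  Position 2: "cc" => no
  Position 3: "ca" => MATCH
  Position 4: "aa" => no
  Position 5: "aa" => no
  Position 6: "ab" => no
  Position 7: "bc" => no
  Position 8: "cb" => no
  Position 9: "bb" => no
  Position 10: "bc" => no
Total occurrences: 1

1


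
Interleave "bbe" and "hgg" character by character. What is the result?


Interleaving "bbe" and "hgg":
  Position 0: 'b' from first, 'h' from second => "bh"
  Position 1: 'b' from first, 'g' from second => "bg"
  Position 2: 'e' from first, 'g' from second => "eg"
Result: bhbgeg

bhbgeg


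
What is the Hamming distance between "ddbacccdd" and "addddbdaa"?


Comparing "ddbacccdd" and "addddbdaa" position by position:
  Position 0: 'd' vs 'a' => differ
  Position 1: 'd' vs 'd' => same
  Position 2: 'b' vs 'd' => differ
  Position 3: 'a' vs 'd' => differ
  Position 4: 'c' vs 'd' => differ
  Position 5: 'c' vs 'b' => differ
  Position 6: 'c' vs 'd' => differ
  Position 7: 'd' vs 'a' => differ
  Position 8: 'd' vs 'a' => differ
Total differences (Hamming distance): 8

8


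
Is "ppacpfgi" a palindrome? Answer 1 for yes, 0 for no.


Input: ppacpfgi
Reversed: igfpcapp
  Compare pos 0 ('p') with pos 7 ('i'): MISMATCH
  Compare pos 1 ('p') with pos 6 ('g'): MISMATCH
  Compare pos 2 ('a') with pos 5 ('f'): MISMATCH
  Compare pos 3 ('c') with pos 4 ('p'): MISMATCH
Result: not a palindrome

0


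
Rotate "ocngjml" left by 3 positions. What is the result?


Input: "ocngjml", rotate left by 3
First 3 characters: "ocn"
Remaining characters: "gjml"
Concatenate remaining + first: "gjml" + "ocn" = "gjmlocn"

gjmlocn


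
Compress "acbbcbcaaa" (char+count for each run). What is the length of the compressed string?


Input: acbbcbcaaa
Runs:
  'a' x 1 => "a1"
  'c' x 1 => "c1"
  'b' x 2 => "b2"
  'c' x 1 => "c1"
  'b' x 1 => "b1"
  'c' x 1 => "c1"
  'a' x 3 => "a3"
Compressed: "a1c1b2c1b1c1a3"
Compressed length: 14

14


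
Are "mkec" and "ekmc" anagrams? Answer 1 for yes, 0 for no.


Strings: "mkec", "ekmc"
Sorted first:  cekm
Sorted second: cekm
Sorted forms match => anagrams

1


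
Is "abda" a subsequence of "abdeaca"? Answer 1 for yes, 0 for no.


Check if "abda" is a subsequence of "abdeaca"
Greedy scan:
  Position 0 ('a'): matches sub[0] = 'a'
  Position 1 ('b'): matches sub[1] = 'b'
  Position 2 ('d'): matches sub[2] = 'd'
  Position 3 ('e'): no match needed
  Position 4 ('a'): matches sub[3] = 'a'
  Position 5 ('c'): no match needed
  Position 6 ('a'): no match needed
All 4 characters matched => is a subsequence

1


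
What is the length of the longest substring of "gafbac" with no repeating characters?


Input: "gafbac"
Sliding window (track last position of each char):
  Position 0 ('g'): window [0,0] length 1 -- new best
  Position 1 ('a'): window [0,1] length 2 -- new best
  Position 2 ('f'): window [0,2] length 3 -- new best
  Position 3 ('b'): window [0,3] length 4 -- new best
  Position 4 ('a'): repeat (last at 1), move window start to 2
  Position 4 ('a'): window [2,4] length 3
  Position 5 ('c'): window [2,5] length 4
Longest substring with no repeats: "gafb" with length 4

4


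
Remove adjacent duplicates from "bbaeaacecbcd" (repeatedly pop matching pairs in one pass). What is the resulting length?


Input: bbaeaacecbcd
Stack-based adjacent duplicate removal:
  Read 'b': push. Stack: b
  Read 'b': matches stack top 'b' => pop. Stack: (empty)
  Read 'a': push. Stack: a
  Read 'e': push. Stack: ae
  Read 'a': push. Stack: aea
  Read 'a': matches stack top 'a' => pop. Stack: ae
  Read 'c': push. Stack: aec
  Read 'e': push. Stack: aece
  Read 'c': push. Stack: aecec
  Read 'b': push. Stack: aececb
  Read 'c': push. Stack: aececbc
  Read 'd': push. Stack: aececbcd
Final stack: "aececbcd" (length 8)

8


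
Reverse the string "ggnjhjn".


Input: ggnjhjn
Reading characters right to left:
  Position 6: 'n'
  Position 5: 'j'
  Position 4: 'h'
  Position 3: 'j'
  Position 2: 'n'
  Position 1: 'g'
  Position 0: 'g'
Reversed: njhjngg

njhjngg


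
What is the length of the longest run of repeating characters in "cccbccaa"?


Input: "cccbccaa"
Scanning for longest run:
  Position 1 ('c'): continues run of 'c', length=2
  Position 2 ('c'): continues run of 'c', length=3
  Position 3 ('b'): new char, reset run to 1
  Position 4 ('c'): new char, reset run to 1
  Position 5 ('c'): continues run of 'c', length=2
  Position 6 ('a'): new char, reset run to 1
  Position 7 ('a'): continues run of 'a', length=2
Longest run: 'c' with length 3

3


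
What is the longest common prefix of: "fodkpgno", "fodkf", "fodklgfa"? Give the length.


Words: fodkpgno, fodkf, fodklgfa
  Position 0: all 'f' => match
  Position 1: all 'o' => match
  Position 2: all 'd' => match
  Position 3: all 'k' => match
  Position 4: ('p', 'f', 'l') => mismatch, stop
LCP = "fodk" (length 4)

4


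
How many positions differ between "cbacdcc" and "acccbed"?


Comparing "cbacdcc" and "acccbed" position by position:
  Position 0: 'c' vs 'a' => DIFFER
  Position 1: 'b' vs 'c' => DIFFER
  Position 2: 'a' vs 'c' => DIFFER
  Position 3: 'c' vs 'c' => same
  Position 4: 'd' vs 'b' => DIFFER
  Position 5: 'c' vs 'e' => DIFFER
  Position 6: 'c' vs 'd' => DIFFER
Positions that differ: 6

6


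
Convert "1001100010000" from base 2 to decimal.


Input: "1001100010000" in base 2
Positional expansion:
  Digit '1' (value 1) x 2^12 = 4096
  Digit '0' (value 0) x 2^11 = 0
  Digit '0' (value 0) x 2^10 = 0
  Digit '1' (value 1) x 2^9 = 512
  Digit '1' (value 1) x 2^8 = 256
  Digit '0' (value 0) x 2^7 = 0
  Digit '0' (value 0) x 2^6 = 0
  Digit '0' (value 0) x 2^5 = 0
  Digit '1' (value 1) x 2^4 = 16
  Digit '0' (value 0) x 2^3 = 0
  Digit '0' (value 0) x 2^2 = 0
  Digit '0' (value 0) x 2^1 = 0
  Digit '0' (value 0) x 2^0 = 0
Sum = 4880

4880


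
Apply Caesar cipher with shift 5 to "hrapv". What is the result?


Caesar cipher: shift "hrapv" by 5
  'h' (pos 7) + 5 = pos 12 = 'm'
  'r' (pos 17) + 5 = pos 22 = 'w'
  'a' (pos 0) + 5 = pos 5 = 'f'
  'p' (pos 15) + 5 = pos 20 = 'u'
  'v' (pos 21) + 5 = pos 0 = 'a'
Result: mwfua

mwfua


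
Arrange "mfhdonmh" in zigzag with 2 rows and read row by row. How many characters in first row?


Zigzag "mfhdonmh" into 2 rows:
Placing characters:
  'm' => row 0
  'f' => row 1
  'h' => row 0
  'd' => row 1
  'o' => row 0
  'n' => row 1
  'm' => row 0
  'h' => row 1
Rows:
  Row 0: "mhom"
  Row 1: "fdnh"
First row length: 4

4


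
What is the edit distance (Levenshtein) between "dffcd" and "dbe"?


Computing edit distance: "dffcd" -> "dbe"
DP table:
           d    b    e
      0    1    2    3
  d   1    0    1    2
  f   2    1    1    2
  f   3    2    2    2
  c   4    3    3    3
  d   5    4    4    4
Edit distance = dp[5][3] = 4

4


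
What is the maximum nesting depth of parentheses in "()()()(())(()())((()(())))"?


Input: "()()()(())(()())((()(())))"
Tracking depth:
  Position 0 '(': depth becomes 1
  Position 1 ')': depth becomes 0
  Position 2 '(': depth becomes 1
  Position 3 ')': depth becomes 0
  Position 4 '(': depth becomes 1
  Position 5 ')': depth becomes 0
  Position 6 '(': depth becomes 1
  Position 7 '(': depth becomes 2
  Position 8 ')': depth becomes 1
  Position 9 ')': depth becomes 0
  Position 10 '(': depth becomes 1
  Position 11 '(': depth becomes 2
  Position 12 ')': depth becomes 1
  Position 13 '(': depth becomes 2
  Position 14 ')': depth becomes 1
  Position 15 ')': depth becomes 0
  Position 16 '(': depth becomes 1
  Position 17 '(': depth becomes 2
  Position 18 '(': depth becomes 3
  Position 19 ')': depth becomes 2
  Position 20 '(': depth becomes 3
  Position 21 '(': depth becomes 4
  Position 22 ')': depth becomes 3
  Position 23 ')': depth becomes 2
  Position 24 ')': depth becomes 1
  Position 25 ')': depth becomes 0
Maximum depth reached: 4

4


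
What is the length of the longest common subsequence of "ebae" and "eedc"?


LCS of "ebae" and "eedc"
DP table:
           e    e    d    c
      0    0    0    0    0
  e   0    1    1    1    1
  b   0    1    1    1    1
  a   0    1    1    1    1
  e   0    1    2    2    2
LCS length = dp[4][4] = 2

2


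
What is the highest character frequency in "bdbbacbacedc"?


Input: bdbbacbacedc
Character counts:
  'a': 2
  'b': 4
  'c': 3
  'd': 2
  'e': 1
Maximum frequency: 4

4


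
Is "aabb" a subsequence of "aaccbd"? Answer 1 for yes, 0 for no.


Check if "aabb" is a subsequence of "aaccbd"
Greedy scan:
  Position 0 ('a'): matches sub[0] = 'a'
  Position 1 ('a'): matches sub[1] = 'a'
  Position 2 ('c'): no match needed
  Position 3 ('c'): no match needed
  Position 4 ('b'): matches sub[2] = 'b'
  Position 5 ('d'): no match needed
Only matched 3/4 characters => not a subsequence

0


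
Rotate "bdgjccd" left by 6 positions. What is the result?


Input: "bdgjccd", rotate left by 6
First 6 characters: "bdgjcc"
Remaining characters: "d"
Concatenate remaining + first: "d" + "bdgjcc" = "dbdgjcc"

dbdgjcc


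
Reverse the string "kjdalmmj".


Input: kjdalmmj
Reading characters right to left:
  Position 7: 'j'
  Position 6: 'm'
  Position 5: 'm'
  Position 4: 'l'
  Position 3: 'a'
  Position 2: 'd'
  Position 1: 'j'
  Position 0: 'k'
Reversed: jmmladjk

jmmladjk


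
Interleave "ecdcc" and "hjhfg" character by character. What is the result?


Interleaving "ecdcc" and "hjhfg":
  Position 0: 'e' from first, 'h' from second => "eh"
  Position 1: 'c' from first, 'j' from second => "cj"
  Position 2: 'd' from first, 'h' from second => "dh"
  Position 3: 'c' from first, 'f' from second => "cf"
  Position 4: 'c' from first, 'g' from second => "cg"
Result: ehcjdhcfcg

ehcjdhcfcg


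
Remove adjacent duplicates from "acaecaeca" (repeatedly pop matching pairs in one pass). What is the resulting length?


Input: acaecaeca
Stack-based adjacent duplicate removal:
  Read 'a': push. Stack: a
  Read 'c': push. Stack: ac
  Read 'a': push. Stack: aca
  Read 'e': push. Stack: acae
  Read 'c': push. Stack: acaec
  Read 'a': push. Stack: acaeca
  Read 'e': push. Stack: acaecae
  Read 'c': push. Stack: acaecaec
  Read 'a': push. Stack: acaecaeca
Final stack: "acaecaeca" (length 9)

9


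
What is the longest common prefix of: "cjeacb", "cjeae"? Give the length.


Words: cjeacb, cjeae
  Position 0: all 'c' => match
  Position 1: all 'j' => match
  Position 2: all 'e' => match
  Position 3: all 'a' => match
  Position 4: ('c', 'e') => mismatch, stop
LCP = "cjea" (length 4)

4


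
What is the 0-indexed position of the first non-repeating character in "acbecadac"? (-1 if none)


Input: acbecadac
Character frequencies:
  'a': 3
  'b': 1
  'c': 3
  'd': 1
  'e': 1
Scanning left to right for freq == 1:
  Position 0 ('a'): freq=3, skip
  Position 1 ('c'): freq=3, skip
  Position 2 ('b'): unique! => answer = 2

2


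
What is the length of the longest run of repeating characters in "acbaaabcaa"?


Input: "acbaaabcaa"
Scanning for longest run:
  Position 1 ('c'): new char, reset run to 1
  Position 2 ('b'): new char, reset run to 1
  Position 3 ('a'): new char, reset run to 1
  Position 4 ('a'): continues run of 'a', length=2
  Position 5 ('a'): continues run of 'a', length=3
  Position 6 ('b'): new char, reset run to 1
  Position 7 ('c'): new char, reset run to 1
  Position 8 ('a'): new char, reset run to 1
  Position 9 ('a'): continues run of 'a', length=2
Longest run: 'a' with length 3

3


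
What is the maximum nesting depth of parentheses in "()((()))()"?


Input: "()((()))()"
Tracking depth:
  Position 0 '(': depth becomes 1
  Position 1 ')': depth becomes 0
  Position 2 '(': depth becomes 1
  Position 3 '(': depth becomes 2
  Position 4 '(': depth becomes 3
  Position 5 ')': depth becomes 2
  Position 6 ')': depth becomes 1
  Position 7 ')': depth becomes 0
  Position 8 '(': depth becomes 1
  Position 9 ')': depth becomes 0
Maximum depth reached: 3

3


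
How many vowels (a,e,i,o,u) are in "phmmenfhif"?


Input: phmmenfhif
Checking each character:
  'p' at position 0: consonant
  'h' at position 1: consonant
  'm' at position 2: consonant
  'm' at position 3: consonant
  'e' at position 4: vowel (running total: 1)
  'n' at position 5: consonant
  'f' at position 6: consonant
  'h' at position 7: consonant
  'i' at position 8: vowel (running total: 2)
  'f' at position 9: consonant
Total vowels: 2

2


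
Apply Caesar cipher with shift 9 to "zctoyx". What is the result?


Caesar cipher: shift "zctoyx" by 9
  'z' (pos 25) + 9 = pos 8 = 'i'
  'c' (pos 2) + 9 = pos 11 = 'l'
  't' (pos 19) + 9 = pos 2 = 'c'
  'o' (pos 14) + 9 = pos 23 = 'x'
  'y' (pos 24) + 9 = pos 7 = 'h'
  'x' (pos 23) + 9 = pos 6 = 'g'
Result: ilcxhg

ilcxhg


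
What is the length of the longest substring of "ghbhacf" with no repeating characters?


Input: "ghbhacf"
Sliding window (track last position of each char):
  Position 0 ('g'): window [0,0] length 1 -- new best
  Position 1 ('h'): window [0,1] length 2 -- new best
  Position 2 ('b'): window [0,2] length 3 -- new best
  Position 3 ('h'): repeat (last at 1), move window start to 2
  Position 3 ('h'): window [2,3] length 2
  Position 4 ('a'): window [2,4] length 3
  Position 5 ('c'): window [2,5] length 4 -- new best
  Position 6 ('f'): window [2,6] length 5 -- new best
Longest substring with no repeats: "bhacf" with length 5

5


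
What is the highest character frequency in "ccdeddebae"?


Input: ccdeddebae
Character counts:
  'a': 1
  'b': 1
  'c': 2
  'd': 3
  'e': 3
Maximum frequency: 3

3


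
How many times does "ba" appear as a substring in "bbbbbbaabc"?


Searching for "ba" in "bbbbbbaabc"
Scanning each position:
  Position 0: "bb" => no
  Position 1: "bb" => no
  Position 2: "bb" => no
  Position 3: "bb" => no
  Position 4: "bb" => no
  Position 5: "ba" => MATCH
  Position 6: "aa" => no
  Position 7: "ab" => no
  Position 8: "bc" => no
Total occurrences: 1

1


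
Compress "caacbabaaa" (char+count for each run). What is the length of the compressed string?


Input: caacbabaaa
Runs:
  'c' x 1 => "c1"
  'a' x 2 => "a2"
  'c' x 1 => "c1"
  'b' x 1 => "b1"
  'a' x 1 => "a1"
  'b' x 1 => "b1"
  'a' x 3 => "a3"
Compressed: "c1a2c1b1a1b1a3"
Compressed length: 14

14


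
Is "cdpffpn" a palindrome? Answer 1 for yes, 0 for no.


Input: cdpffpn
Reversed: npffpdc
  Compare pos 0 ('c') with pos 6 ('n'): MISMATCH
  Compare pos 1 ('d') with pos 5 ('p'): MISMATCH
  Compare pos 2 ('p') with pos 4 ('f'): MISMATCH
Result: not a palindrome

0


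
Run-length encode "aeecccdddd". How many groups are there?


Input: aeecccdddd
Scanning for consecutive runs:
  Group 1: 'a' x 1 (positions 0-0)
  Group 2: 'e' x 2 (positions 1-2)
  Group 3: 'c' x 3 (positions 3-5)
  Group 4: 'd' x 4 (positions 6-9)
Total groups: 4

4


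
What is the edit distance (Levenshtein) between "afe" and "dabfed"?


Computing edit distance: "afe" -> "dabfed"
DP table:
           d    a    b    f    e    d
      0    1    2    3    4    5    6
  a   1    1    1    2    3    4    5
  f   2    2    2    2    2    3    4
  e   3    3    3    3    3    2    3
Edit distance = dp[3][6] = 3

3


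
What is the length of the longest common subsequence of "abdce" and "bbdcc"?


LCS of "abdce" and "bbdcc"
DP table:
           b    b    d    c    c
      0    0    0    0    0    0
  a   0    0    0    0    0    0
  b   0    1    1    1    1    1
  d   0    1    1    2    2    2
  c   0    1    1    2    3    3
  e   0    1    1    2    3    3
LCS length = dp[5][5] = 3

3


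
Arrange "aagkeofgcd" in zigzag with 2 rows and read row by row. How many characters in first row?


Zigzag "aagkeofgcd" into 2 rows:
Placing characters:
  'a' => row 0
  'a' => row 1
  'g' => row 0
  'k' => row 1
  'e' => row 0
  'o' => row 1
  'f' => row 0
  'g' => row 1
  'c' => row 0
  'd' => row 1
Rows:
  Row 0: "agefc"
  Row 1: "akogd"
First row length: 5

5


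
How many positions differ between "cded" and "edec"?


Comparing "cded" and "edec" position by position:
  Position 0: 'c' vs 'e' => DIFFER
  Position 1: 'd' vs 'd' => same
  Position 2: 'e' vs 'e' => same
  Position 3: 'd' vs 'c' => DIFFER
Positions that differ: 2

2


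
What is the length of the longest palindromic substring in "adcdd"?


Input: "adcdd"
Checking substrings for palindromes:
  [1:4] "dcd" (len 3) => palindrome
  [3:5] "dd" (len 2) => palindrome
Longest palindromic substring: "dcd" with length 3

3


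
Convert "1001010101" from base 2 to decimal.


Input: "1001010101" in base 2
Positional expansion:
  Digit '1' (value 1) x 2^9 = 512
  Digit '0' (value 0) x 2^8 = 0
  Digit '0' (value 0) x 2^7 = 0
  Digit '1' (value 1) x 2^6 = 64
  Digit '0' (value 0) x 2^5 = 0
  Digit '1' (value 1) x 2^4 = 16
  Digit '0' (value 0) x 2^3 = 0
  Digit '1' (value 1) x 2^2 = 4
  Digit '0' (value 0) x 2^1 = 0
  Digit '1' (value 1) x 2^0 = 1
Sum = 597

597


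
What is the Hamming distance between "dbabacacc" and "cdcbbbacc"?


Comparing "dbabacacc" and "cdcbbbacc" position by position:
  Position 0: 'd' vs 'c' => differ
  Position 1: 'b' vs 'd' => differ
  Position 2: 'a' vs 'c' => differ
  Position 3: 'b' vs 'b' => same
  Position 4: 'a' vs 'b' => differ
  Position 5: 'c' vs 'b' => differ
  Position 6: 'a' vs 'a' => same
  Position 7: 'c' vs 'c' => same
  Position 8: 'c' vs 'c' => same
Total differences (Hamming distance): 5

5


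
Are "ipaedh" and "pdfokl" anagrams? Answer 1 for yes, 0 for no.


Strings: "ipaedh", "pdfokl"
Sorted first:  adehip
Sorted second: dfklop
Differ at position 0: 'a' vs 'd' => not anagrams

0


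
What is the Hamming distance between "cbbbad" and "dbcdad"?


Comparing "cbbbad" and "dbcdad" position by position:
  Position 0: 'c' vs 'd' => differ
  Position 1: 'b' vs 'b' => same
  Position 2: 'b' vs 'c' => differ
  Position 3: 'b' vs 'd' => differ
  Position 4: 'a' vs 'a' => same
  Position 5: 'd' vs 'd' => same
Total differences (Hamming distance): 3

3


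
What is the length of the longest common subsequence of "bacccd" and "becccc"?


LCS of "bacccd" and "becccc"
DP table:
           b    e    c    c    c    c
      0    0    0    0    0    0    0
  b   0    1    1    1    1    1    1
  a   0    1    1    1    1    1    1
  c   0    1    1    2    2    2    2
  c   0    1    1    2    3    3    3
  c   0    1    1    2    3    4    4
  d   0    1    1    2    3    4    4
LCS length = dp[6][6] = 4

4


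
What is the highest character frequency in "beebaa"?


Input: beebaa
Character counts:
  'a': 2
  'b': 2
  'e': 2
Maximum frequency: 2

2


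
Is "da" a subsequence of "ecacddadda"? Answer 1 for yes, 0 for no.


Check if "da" is a subsequence of "ecacddadda"
Greedy scan:
  Position 0 ('e'): no match needed
  Position 1 ('c'): no match needed
  Position 2 ('a'): no match needed
  Position 3 ('c'): no match needed
  Position 4 ('d'): matches sub[0] = 'd'
  Position 5 ('d'): no match needed
  Position 6 ('a'): matches sub[1] = 'a'
  Position 7 ('d'): no match needed
  Position 8 ('d'): no match needed
  Position 9 ('a'): no match needed
All 2 characters matched => is a subsequence

1


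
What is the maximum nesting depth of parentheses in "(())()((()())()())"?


Input: "(())()((()())()())"
Tracking depth:
  Position 0 '(': depth becomes 1
  Position 1 '(': depth becomes 2
  Position 2 ')': depth becomes 1
  Position 3 ')': depth becomes 0
  Position 4 '(': depth becomes 1
  Position 5 ')': depth becomes 0
  Position 6 '(': depth becomes 1
  Position 7 '(': depth becomes 2
  Position 8 '(': depth becomes 3
  Position 9 ')': depth becomes 2
  Position 10 '(': depth becomes 3
  Position 11 ')': depth becomes 2
  Position 12 ')': depth becomes 1
  Position 13 '(': depth becomes 2
  Position 14 ')': depth becomes 1
  Position 15 '(': depth becomes 2
  Position 16 ')': depth becomes 1
  Position 17 ')': depth becomes 0
Maximum depth reached: 3

3
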